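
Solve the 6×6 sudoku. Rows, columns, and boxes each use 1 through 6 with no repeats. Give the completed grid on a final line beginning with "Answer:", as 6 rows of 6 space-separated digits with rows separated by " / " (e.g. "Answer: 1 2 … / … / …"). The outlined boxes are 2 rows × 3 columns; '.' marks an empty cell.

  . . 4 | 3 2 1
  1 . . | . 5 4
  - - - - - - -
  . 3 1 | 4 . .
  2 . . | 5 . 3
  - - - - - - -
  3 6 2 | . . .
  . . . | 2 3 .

Step 1. [r4c3∈{6}] r4c3 is down to just 6. So r4c3=6.
Step 2. [r6c3∈{5}] r6c3's peers cover all but 5. So r6c3=5.
Step 3. [r1c1∈{5,6}] 6 has one home in row 1: r1c1 ⇒ r1c1=6.
Step 4. [r6c1∈{4}] nothing but 4 survives at r6c1, so r6c1=4.
Step 5. [r3c5∈{6}] r3c5 has the single candidate 6. So r3c5=6.
Step 6. [r5c5∈{1,4}] in row 5, 4 fits only at r5c5. So r5c5=4.
Step 7. [r5c6∈{5}] r5c6's peers cover all but 5 ⇒ r5c6=5.
Step 8. [r5c4∈{1}] only 1 remains possible at r5c4, so r5c4=1.
Step 9. [r6c2∈{1}] r6c2's peers cover all but 1. So r6c2=1.
Step 10. [r1c2∈{5}] r1c2's peers cover all but 5, so r1c2=5.
Step 11. [r4c2∈{4}] r4c2 has the single candidate 4, so r4c2=4.
Step 12. [r3c6∈{2}] r3c6's peers cover all but 2. So r3c6=2.
Step 13. [r2c2∈{2}] r2c2 has the single candidate 2, so r2c2=2.
Step 14. [r2c4∈{6}] r2c4 is down to just 6. So r2c4=6.
Step 15. [r2c3∈{3}] only 3 remains possible at r2c3, so r2c3=3.
Step 16. [r6c6∈{6}] r6c6 is down to just 6 ⇒ r6c6=6.
Step 17. [r3c1∈{5}] r3c1 is down to just 5 ⇒ r3c1=5.
Step 18. [r4c5∈{1}] r4c5's peers cover all but 1, so r4c5=1.

Answer: 6 5 4 3 2 1 / 1 2 3 6 5 4 / 5 3 1 4 6 2 / 2 4 6 5 1 3 / 3 6 2 1 4 5 / 4 1 5 2 3 6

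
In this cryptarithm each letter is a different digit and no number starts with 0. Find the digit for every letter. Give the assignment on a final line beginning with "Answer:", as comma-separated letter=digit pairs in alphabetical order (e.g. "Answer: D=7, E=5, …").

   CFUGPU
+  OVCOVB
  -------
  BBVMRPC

Step 1. [col 1: U + B ≡ C (mod 10)] no forcing yet in column 1 (carry-in 0); U=7 is free and consistent — try it, so U=7.
Step 2. [col 1: U + B ≡ C (mod 10)] several values work for B in column 1 (U + B ≡ C (mod 10), carry-in 0); try B=1. So B=1.
Step 3. [col 1: U + B ≡ C (mod 10)] column 1 reads U+B+carry(0)=C with U=7, B=1; with digits 1,7 already taken and all letters distinct, the only value for C is 8 ⇒ C=8.
Step 4. [col 2: P + V ≡ P (mod 10)] from column 2 (nothing yet, carry-in 0, digits 1,7,8 already taken and all letters distinct): V must equal 0 ⇒ V=0.
Step 5. [col 2: P + V ≡ P (mod 10)] no forcing yet in column 2 (carry-in 0); P=3 is free and consistent — try it. So P=3.
Step 6. [col 3: G + O ≡ R (mod 10)] several values work for G in column 3 (G + O ≡ R (mod 10), carry-in 0); try G=4, so G=4.
Step 7. [col 3: G + O ≡ R (mod 10)] R=6 is one option consistent with column 3 (G + O ≡ R (mod 10), carry-in 0) — take it, so R=6.
Step 8. [col 3: G + O ≡ R (mod 10)] from column 3 (G=4, R=6, carry-in 0, digits 0,1,3,4,6,7,8 already taken and all letters distinct): O must equal 2, so O=2.
Step 9. [col 4: U + C ≡ M (mod 10)] column 4: given U=7, C=8, carry-in 0, and digits 0,1,2,3,4,6,7,8 already taken and all letters distinct, U+C≡M (mod 10) forces M=5, so M=5.
Step 10. [col 5: F + V ≡ V (mod 10)] from column 5 (V=0, carry-in 1, digits 0,1,2,3,4,5,6,7,8 already taken and all letters distinct): F must equal 9. So F=9.

Answer: B=1, C=8, F=9, G=4, M=5, O=2, P=3, R=6, U=7, V=0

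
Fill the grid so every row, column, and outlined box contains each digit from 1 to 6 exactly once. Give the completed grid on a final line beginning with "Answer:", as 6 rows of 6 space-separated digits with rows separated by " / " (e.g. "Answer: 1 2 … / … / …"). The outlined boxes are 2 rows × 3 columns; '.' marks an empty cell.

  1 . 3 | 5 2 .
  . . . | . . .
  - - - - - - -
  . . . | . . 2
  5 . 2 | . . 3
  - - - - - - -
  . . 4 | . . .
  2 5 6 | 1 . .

Step 1. [r3c5∈{1,4,5,6}] in row 3, 5 fits only at r3c5. So r3c5=5.
Step 2. [r5c1∈{3}] only 3 remains possible at r5c1. So r5c1=3.
Step 3. [r4c5∈{1,4,6}] across box 4, 1 lands solely at r4c5. So r4c5=1.
Step 4. [r2c4∈{3,4,6}] across col 4, 3 lands solely at r2c4, so r2c4=3.
Step 5. [r5c5∈{6}] r5c5 is down to just 6 ⇒ r5c5=6.
Step 6. [r2c5∈{4}] nothing but 4 survives at r2c5 ⇒ r2c5=4.
Step 7. [r3c1∈{4,6}] col 1 places 4 nowhere but r3c1, so r3c1=4.
Step 8. [r4c2∈{6}] only 6 remains possible at r4c2. So r4c2=6.
Step 9. [r1c6∈{6}] r1c6's peers cover all but 6, so r1c6=6.
Step 10. [r5c2∈{1}] r5c2's peers cover all but 1, so r5c2=1.
Step 11. [r2c3∈{5}] r2c3 has the single candidate 5 ⇒ r2c3=5.
Step 12. [r6c6∈{4}] only 4 remains possible at r6c6. So r6c6=4.
Step 13. [r3c4∈{6}] r3c4's peers cover all but 6 ⇒ r3c4=6.
Step 14. [r2c2∈{2}] r2c2's peers cover all but 2 ⇒ r2c2=2.
Step 15. [r5c6∈{5}] only 5 remains possible at r5c6. So r5c6=5.
Step 16. [r4c4∈{4}] only 4 remains possible at r4c4. So r4c4=4.
Step 17. [r1c2∈{4}] r1c2's peers cover all but 4 ⇒ r1c2=4.
Step 18. [r3c3∈{1}] r3c3 is down to just 1, so r3c3=1.
Step 19. [r3c2∈{3}] r3c2's peers cover all but 3. So r3c2=3.
Step 20. [r2c1∈{6}] r2c1 is down to just 6, so r2c1=6.
Step 21. [r5c4∈{2}] only 2 remains possible at r5c4 ⇒ r5c4=2.
Step 22. [r2c6∈{1}] r2c6 is down to just 1. So r2c6=1.
Step 23. [r6c5∈{3}] r6c5 is down to just 3 ⇒ r6c5=3.

Answer: 1 4 3 5 2 6 / 6 2 5 3 4 1 / 4 3 1 6 5 2 / 5 6 2 4 1 3 / 3 1 4 2 6 5 / 2 5 6 1 3 4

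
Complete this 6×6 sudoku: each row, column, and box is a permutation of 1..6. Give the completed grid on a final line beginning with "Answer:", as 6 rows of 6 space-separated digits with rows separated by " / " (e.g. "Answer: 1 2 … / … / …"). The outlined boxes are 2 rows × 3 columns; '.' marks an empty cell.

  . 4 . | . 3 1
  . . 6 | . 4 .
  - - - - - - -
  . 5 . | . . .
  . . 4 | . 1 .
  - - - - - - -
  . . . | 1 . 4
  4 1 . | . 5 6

Step 1. [r5c5∈{2}] only 2 remains possible at r5c5 ⇒ r5c5=2.
Step 2. [r2c1∈{1,2,3,5}] r2c1 is the only open cell in row 2 admitting 1, so r2c1=1.
Step 3. [r1c4∈{2,5,6}] 6 has one home in row 1: r1c4. So r1c4=6.
Step 4. [r2c2∈{2,3}] in row 2, 3 fits only at r2c2, so r2c2=3.
Step 5. [r4c2∈{2,6}] r4c2 is the only open cell in col 2 admitting 2 ⇒ r4c2=2.
Step 6. [r6c4∈{3}] r6c4 has the single candidate 3 ⇒ r6c4=3.
Step 7. [r4c1∈{3,6}] 6 has one home in row 4: r4c1 ⇒ r4c1=6.
Step 8. [r3c1∈{3}] r3c1 is down to just 3. So r3c1=3.
Step 9. [r5c1∈{5}] only 5 remains possible at r5c1, so r5c1=5.
Step 10. [r4c4∈{5}] r4c4 is down to just 5 ⇒ r4c4=5.
Step 11. [r2c4∈{2}] only 2 remains possible at r2c4 ⇒ r2c4=2.
Step 12. [r1c3∈{2,5}] r1c3 is the only open cell in row 1 admitting 5. So r1c3=5.
Step 13. [r3c4∈{4}] r3c4 is down to just 4, so r3c4=4.
Step 14. [r5c2∈{6}] nothing but 6 survives at r5c2, so r5c2=6.
Step 15. [r5c3∈{3}] r5c3 has the single candidate 3, so r5c3=3.
Step 16. [r4c6∈{3}] r4c6 has the single candidate 3 ⇒ r4c6=3.
Step 17. [r2c6∈{5}] r2c6 is down to just 5. So r2c6=5.
Step 18. [r3c5∈{6}] r3c5's peers cover all but 6, so r3c5=6.
Step 19. [r1c1∈{2}] nothing but 2 survives at r1c1. So r1c1=2.
Step 20. [r6c3∈{2}] r6c3 has the single candidate 2, so r6c3=2.
Step 21. [r3c3∈{1}] r3c3 is down to just 1 ⇒ r3c3=1.
Step 22. [r3c6∈{2}] r3c6 is down to just 2. So r3c6=2.

Answer: 2 4 5 6 3 1 / 1 3 6 2 4 5 / 3 5 1 4 6 2 / 6 2 4 5 1 3 / 5 6 3 1 2 4 / 4 1 2 3 5 6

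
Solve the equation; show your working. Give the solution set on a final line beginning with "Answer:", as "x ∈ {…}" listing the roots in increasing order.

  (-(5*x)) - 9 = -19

Step 1. [(-(5*x)) - 9 = -19] peel the -9: add 9 from each side. So sub: -(5*x) = -10.
Step 2. [-(5*x) = -10] flip signs both sides, so neg: 5*x = 10.
Step 3. [5*x = 10] 5·(inner) — divide through by 5 ⇒ div: x = 2.

Answer: x ∈ {2}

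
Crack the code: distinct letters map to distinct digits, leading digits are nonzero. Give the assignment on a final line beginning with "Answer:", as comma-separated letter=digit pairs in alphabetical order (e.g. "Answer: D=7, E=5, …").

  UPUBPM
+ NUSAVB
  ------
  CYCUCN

Step 1. [col 1: M + B ≡ N (mod 10)] column 1 (M + B ≡ N (mod 10), carry-in 0) doesn't pin M yet; pick M=7 and continue, so M=7.
Step 2. [col 1: M + B ≡ N (mod 10)] column 1 (M + B ≡ N (mod 10), carry-in 0) doesn't pin N yet; pick N=2 and continue, so N=2.
Step 3. [col 1: M + B ≡ N (mod 10)] from column 1 (M=7, N=2, carry-in 0, digits 2,7 already taken and all letters distinct): B must equal 5. So B=5.
Step 4. [col 2: P + V ≡ C (mod 10)] no forcing yet in column 2 (carry-in 1); V=0 is free and consistent — try it. So V=0.
Step 5. [col 2: P + V ≡ C (mod 10)] column 2 (P + V ≡ C (mod 10), carry-in 1) doesn't pin P yet; pick P=8 and continue, so P=8.
Step 6. [col 2: P + V ≡ C (mod 10)] in column 2 we have P+V≡C with carry-in 1; given P=8, V=0 and digits 0,2,5,7,8 already taken and all letters distinct, that pins C to 9. So C=9.
Step 7. [col 3: B + A ≡ U (mod 10)] column 3 (B + A ≡ U (mod 10), carry-in 0) doesn't pin U yet; pick U=6 and continue ⇒ U=6.
Step 8. [col 3: B + A ≡ U (mod 10)] in column 3 we have B+A≡U with carry-in 0; given B=5, U=6 and digits 0,2,5,6,7,8,9 already taken and all letters distinct, that pins A to 1 ⇒ A=1.
Step 9. [col 4: U + S ≡ C (mod 10)] from column 4 (U=6, C=9, carry-in 0, digits 0,1,2,5,6,7,8,9 already taken and all letters distinct): S must equal 3. So S=3.
Step 10. [col 5: P + U ≡ Y (mod 10)] in column 5 we have P+U≡Y with carry-in 0; given P=8, U=6 and digits 0,1,2,3,5,6,7,8,9 already taken and all letters distinct, that pins Y to 4, so Y=4.

Answer: A=1, B=5, C=9, M=7, N=2, P=8, S=3, U=6, V=0, Y=4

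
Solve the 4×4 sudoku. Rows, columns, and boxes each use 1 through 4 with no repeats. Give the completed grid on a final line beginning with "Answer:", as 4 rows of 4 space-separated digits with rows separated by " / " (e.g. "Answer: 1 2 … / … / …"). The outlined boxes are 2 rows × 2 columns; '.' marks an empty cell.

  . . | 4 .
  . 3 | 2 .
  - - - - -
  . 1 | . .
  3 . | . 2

Step 1. [r2c1∈{1,4}] 4 has one home in row 2: r2c1, so r2c1=4.
Step 2. [r1c4∈{1,3}] r1c4 is the only open cell in row 1 admitting 3, so r1c4=3.
Step 3. [r1c2∈{2}] r1c2 has the single candidate 2, so r1c2=2.
Step 4. [r1c1∈{1}] r1c1 has the single candidate 1 ⇒ r1c1=1.
Step 5. [r4c3∈{1}] nothing but 1 survives at r4c3. So r4c3=1.
Step 6. [r3c3∈{3}] r3c3's peers cover all but 3 ⇒ r3c3=3.
Step 7. [r2c4∈{1}] r2c4's peers cover all but 1, so r2c4=1.
Step 8. [r3c1∈{2}] r3c1 is down to just 2, so r3c1=2.
Step 9. [r4c2∈{4}] nothing but 4 survives at r4c2, so r4c2=4.
Step 10. [r3c4∈{4}] r3c4's peers cover all but 4, so r3c4=4.

Answer: 1 2 4 3 / 4 3 2 1 / 2 1 3 4 / 3 4 1 2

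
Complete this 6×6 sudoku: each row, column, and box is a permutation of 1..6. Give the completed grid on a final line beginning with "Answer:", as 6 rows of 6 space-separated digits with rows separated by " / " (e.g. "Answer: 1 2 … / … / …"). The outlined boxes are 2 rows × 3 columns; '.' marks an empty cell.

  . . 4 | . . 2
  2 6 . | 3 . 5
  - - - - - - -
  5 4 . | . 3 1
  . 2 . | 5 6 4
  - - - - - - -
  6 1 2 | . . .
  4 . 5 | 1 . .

Step 1. [r2c3∈{1}] r2c3's peers cover all but 1 ⇒ r2c3=1.
Step 2. [r1c1∈{3}] only 3 remains possible at r1c1 ⇒ r1c1=3.
Step 3. [r5c6∈{3}] r5c6's peers cover all but 3, so r5c6=3.
Step 4. [r5c5∈{4,5}] row 5 places 5 nowhere but r5c5. So r5c5=5.
Step 5. [r6c2∈{3}] r6c2 is down to just 3 ⇒ r6c2=3.
Step 6. [r1c2∈{5}] r1c2 has the single candidate 5, so r1c2=5.
Step 7. [r5c4∈{4}] nothing but 4 survives at r5c4. So r5c4=4.
Step 8. [r1c5∈{1}] r1c5 has the single candidate 1, so r1c5=1.
Step 9. [r6c5∈{2}] nothing but 2 survives at r6c5. So r6c5=2.
Step 10. [r3c3∈{6}] only 6 remains possible at r3c3, so r3c3=6.
Step 11. [r6c6∈{6}] r6c6 is down to just 6 ⇒ r6c6=6.
Step 12. [r4c1∈{1}] nothing but 1 survives at r4c1 ⇒ r4c1=1.
Step 13. [r4c3∈{3}] r4c3's peers cover all but 3 ⇒ r4c3=3.
Step 14. [r3c4∈{2}] only 2 remains possible at r3c4 ⇒ r3c4=2.
Step 15. [r2c5∈{4}] nothing but 4 survives at r2c5 ⇒ r2c5=4.
Step 16. [r1c4∈{6}] r1c4 is down to just 6 ⇒ r1c4=6.

Answer: 3 5 4 6 1 2 / 2 6 1 3 4 5 / 5 4 6 2 3 1 / 1 2 3 5 6 4 / 6 1 2 4 5 3 / 4 3 5 1 2 6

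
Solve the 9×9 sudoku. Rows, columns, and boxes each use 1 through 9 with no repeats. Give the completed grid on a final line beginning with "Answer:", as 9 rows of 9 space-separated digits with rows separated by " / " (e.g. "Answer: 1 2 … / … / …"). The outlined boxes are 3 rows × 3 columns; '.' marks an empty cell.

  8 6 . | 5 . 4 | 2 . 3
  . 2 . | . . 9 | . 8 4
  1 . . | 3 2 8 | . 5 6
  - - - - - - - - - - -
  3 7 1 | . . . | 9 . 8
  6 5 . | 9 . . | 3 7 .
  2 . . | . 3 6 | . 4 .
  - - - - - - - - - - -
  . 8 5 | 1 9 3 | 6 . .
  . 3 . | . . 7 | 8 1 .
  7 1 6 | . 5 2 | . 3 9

Step 1. [r5c5∈{1,4,8}] r5c5 is the only open cell in col 5 admitting 8. So r5c5=8.
Step 2. [r5c9∈{1,2}] 2 has one home in row 5: r5c9, so r5c9=2.
Step 3. [r2c7∈{1,7}] r2c7 is the only open cell in box 3 admitting 1, so r2c7=1.
Step 4. [r4c5∈{4}] nothing but 4 survives at r4c5, so r4c5=4.
Step 5. [r3c2∈{4,9}] in col 2, 4 fits only at r3c2, so r3c2=4.
Step 6. [r3c3∈{7,9}] 9 has one home in row 3: r3c3. So r3c3=9.
Step 7. [r1c3∈{7}] r1c3's peers cover all but 7. So r1c3=7.
Step 8. [r8c5∈{6}] only 6 remains possible at r8c5 ⇒ r8c5=6.
Step 9. [r8c4∈{4}] only 4 remains possible at r8c4, so r8c4=4.
Step 10. [r6c4∈{7}] r6c4 has the single candidate 7. So r6c4=7.
Step 11. [r6c9∈{1,5}] across row 6, 1 lands solely at r6c9. So r6c9=1.
Step 12. [r2c3∈{3}] r2c3 is down to just 3 ⇒ r2c3=3.
Step 13. [r9c7∈{4}] r9c7 is down to just 4, so r9c7=4.
Step 14. [r2c1∈{5}] r2c1 is down to just 5 ⇒ r2c1=5.
Step 15. [r7c1∈{4}] r7c1 has the single candidate 4. So r7c1=4.
Step 16. [r9c4∈{8}] r9c4 is down to just 8. So r9c4=8.
Step 17. [r6c3∈{8}] only 8 remains possible at r6c3 ⇒ r6c3=8.
Step 18. [r1c5∈{1}] r1c5's peers cover all but 1 ⇒ r1c5=1.
Step 19. [r2c4∈{6}] r2c4 is down to just 6. So r2c4=6.
Step 20. [r7c8∈{2}] nothing but 2 survives at r7c8, so r7c8=2.
Step 21. [r6c7∈{5}] r6c7 is down to just 5. So r6c7=5.
Step 22. [r5c6∈{1}] nothing but 1 survives at r5c6 ⇒ r5c6=1.
Step 23. [r5c3∈{4}] r5c3's peers cover all but 4, so r5c3=4.
Step 24. [r4c4∈{2}] r4c4 is down to just 2 ⇒ r4c4=2.
Step 25. [r4c8∈{6}] r4c8 has the single candidate 6 ⇒ r4c8=6.
Step 26. [r8c1∈{9}] r8c1 has the single candidate 9 ⇒ r8c1=9.
Step 27. [r3c7∈{7}] r3c7 is down to just 7, so r3c7=7.
Step 28. [r8c9∈{5}] r8c9's peers cover all but 5, so r8c9=5.
Step 29. [r1c8∈{9}] r1c8 is down to just 9 ⇒ r1c8=9.
Step 30. [r7c9∈{7}] r7c9 has the single candidate 7 ⇒ r7c9=7.
Step 31. [r6c2∈{9}] r6c2 is down to just 9. So r6c2=9.
Step 32. [r4c6∈{5}] r4c6 has the single candidate 5 ⇒ r4c6=5.
Step 33. [r2c5∈{7}] nothing but 7 survives at r2c5 ⇒ r2c5=7.
Step 34. [r8c3∈{2}] r8c3's peers cover all but 2. So r8c3=2.

Answer: 8 6 7 5 1 4 2 9 3 / 5 2 3 6 7 9 1 8 4 / 1 4 9 3 2 8 7 5 6 / 3 7 1 2 4 5 9 6 8 / 6 5 4 9 8 1 3 7 2 / 2 9 8 7 3 6 5 4 1 / 4 8 5 1 9 3 6 2 7 / 9 3 2 4 6 7 8 1 5 / 7 1 6 8 5 2 4 3 9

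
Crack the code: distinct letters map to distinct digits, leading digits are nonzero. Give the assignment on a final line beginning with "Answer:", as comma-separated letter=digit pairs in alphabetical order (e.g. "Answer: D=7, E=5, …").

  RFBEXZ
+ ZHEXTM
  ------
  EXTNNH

Step 1. [col 1: Z + M ≡ H (mod 10)] column 1 (Z + M ≡ H (mod 10), carry-in 0) doesn't pin M yet; pick M=3 and continue. So M=3.
Step 2. [col 1: Z + M ≡ H (mod 10)] Z=1 is one option consistent with column 1 (Z + M ≡ H (mod 10), carry-in 0) — take it ⇒ Z=1.
Step 3. [col 1: Z + M ≡ H (mod 10)] column 1 reads Z+M+carry(0)=H with Z=1, M=3; with digits 1,3 already taken and all letters distinct, the only value for H is 4, so H=4.
Step 4. [col 2: X + T ≡ N (mod 10)] no forcing yet in column 2 (carry-in 0); X=6 is free and consistent — try it. So X=6.
Step 5. [col 2: X + T ≡ N (mod 10)] several values work for T in column 2 (X + T ≡ N (mod 10), carry-in 0); try T=9 ⇒ T=9.
Step 6. [col 2: X + T ≡ N (mod 10)] in column 2 we have X+T≡N with carry-in 0; given X=6, T=9 and digits 1,3,4,6,9 already taken and all letters distinct, that pins N to 5, so N=5.
Step 7. [col 3: E + X ≡ N (mod 10)] column 3: given X=6, N=5, carry-in 1, and digits 1,3,4,5,6,9 already taken and all letters distinct, E+X≡N (mod 10) forces E=8, so E=8.
Step 8. [col 4: B + E ≡ T (mod 10)] column 4 reads B+E+carry(1)=T with E=8, T=9; with digits 1,3,4,5,6,8,9 already taken and all letters distinct, the only value for B is 0, so B=0.
Step 9. [col 5: F + H ≡ X (mod 10)] column 5: given H=4, X=6, carry-in 0, and digits 0,1,3,4,5,6,8,9 already taken and all letters distinct, F+H≡X (mod 10) forces F=2, so F=2.
Step 10. [col 6: R + Z ≡ E (mod 10)] from column 6 (Z=1, E=8, carry-in 0, digits 0,1,2,3,4,5,6,8,9 already taken and all letters distinct): R must equal 7. So R=7.

Answer: B=0, E=8, F=2, H=4, M=3, N=5, R=7, T=9, X=6, Z=1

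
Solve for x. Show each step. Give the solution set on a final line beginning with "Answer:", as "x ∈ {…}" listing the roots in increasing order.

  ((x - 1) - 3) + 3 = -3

Step 1. [((x - 1) - 3) + 3 = -3] subtract 3: x sits inside (… + 3). So sub: (x - 1) - 3 = -6.
Step 2. [(x - 1) - 3 = -6] 3 comes off first (add 3), so sub: x - 1 = -3.
Step 3. [x - 1 = -3] -1 is outermost — add 1 both sides ⇒ sub: x = -2.

Answer: x ∈ {-2}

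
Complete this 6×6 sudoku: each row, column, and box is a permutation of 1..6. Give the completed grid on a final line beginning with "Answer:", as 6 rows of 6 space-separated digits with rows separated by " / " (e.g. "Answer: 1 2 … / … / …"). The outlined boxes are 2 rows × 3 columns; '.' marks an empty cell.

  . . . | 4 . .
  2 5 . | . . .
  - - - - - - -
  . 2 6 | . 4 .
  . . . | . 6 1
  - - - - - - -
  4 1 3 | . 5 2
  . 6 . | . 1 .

Step 1. [r2c5∈{3}] r2c5 is down to just 3 ⇒ r2c5=3.
Step 2. [r6c1∈{5}] nothing but 5 survives at r6c1. So r6c1=5.
Step 3. [r4c1∈{3}] r4c1 has the single candidate 3, so r4c1=3.
Step 4. [r6c4∈{3}] r6c4 is down to just 3 ⇒ r6c4=3.
Step 5. [r3c4∈{5}] nothing but 5 survives at r3c4 ⇒ r3c4=5.
Step 6. [r1c3∈{1}] only 1 remains possible at r1c3, so r1c3=1.
Step 7. [r2c6∈{6}] nothing but 6 survives at r2c6. So r2c6=6.
Step 8. [r4c3∈{4,5}] across row 4, 5 lands solely at r4c3 ⇒ r4c3=5.
Step 9. [r6c6∈{4}] r6c6's peers cover all but 4. So r6c6=4.
Step 10. [r3c1∈{1}] r3c1's peers cover all but 1 ⇒ r3c1=1.
Step 11. [r2c3∈{4}] nothing but 4 survives at r2c3 ⇒ r2c3=4.
Step 12. [r6c3∈{2}] nothing but 2 survives at r6c3. So r6c3=2.
Step 13. [r1c1∈{6}] nothing but 6 survives at r1c1. So r1c1=6.
Step 14. [r1c2∈{3}] r1c2's peers cover all but 3. So r1c2=3.
Step 15. [r5c4∈{6}] r5c4 is down to just 6, so r5c4=6.
Step 16. [r3c6∈{3}] r3c6 is down to just 3, so r3c6=3.
Step 17. [r1c5∈{2}] r1c5's peers cover all but 2. So r1c5=2.
Step 18. [r4c2∈{4}] r4c2's peers cover all but 4. So r4c2=4.
Step 19. [r1c6∈{5}] nothing but 5 survives at r1c6 ⇒ r1c6=5.
Step 20. [r2c4∈{1}] only 1 remains possible at r2c4 ⇒ r2c4=1.
Step 21. [r4c4∈{2}] r4c4 is down to just 2 ⇒ r4c4=2.

Answer: 6 3 1 4 2 5 / 2 5 4 1 3 6 / 1 2 6 5 4 3 / 3 4 5 2 6 1 / 4 1 3 6 5 2 / 5 6 2 3 1 4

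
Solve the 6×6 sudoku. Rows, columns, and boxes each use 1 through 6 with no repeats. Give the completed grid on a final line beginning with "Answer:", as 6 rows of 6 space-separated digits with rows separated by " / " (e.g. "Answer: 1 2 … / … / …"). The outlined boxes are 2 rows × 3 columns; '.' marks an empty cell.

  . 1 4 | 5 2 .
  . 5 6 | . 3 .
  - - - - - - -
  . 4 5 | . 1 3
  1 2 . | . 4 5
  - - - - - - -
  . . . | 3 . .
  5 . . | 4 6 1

Step 1. [r6c3∈{2,3}] r6c3 is the only open cell in row 6 admitting 2 ⇒ r6c3=2.
Step 2. [r3c1∈{6}] only 6 remains possible at r3c1, so r3c1=6.
Step 3. [r2c4∈{1}] nothing but 1 survives at r2c4. So r2c4=1.
Step 4. [r6c2∈{3}] r6c2 is down to just 3. So r6c2=3.
Step 5. [r5c3∈{1}] r5c3 has the single candidate 1 ⇒ r5c3=1.
Step 6. [r3c4∈{2}] r3c4 has the single candidate 2, so r3c4=2.
Step 7. [r5c1∈{4}] nothing but 4 survives at r5c1. So r5c1=4.
Step 8. [r4c3∈{3}] r4c3 has the single candidate 3. So r4c3=3.
Step 9. [r1c1∈{3}] r1c1 has the single candidate 3. So r1c1=3.
Step 10. [r1c6∈{6}] only 6 remains possible at r1c6, so r1c6=6.
Step 11. [r4c4∈{6}] nothing but 6 survives at r4c4 ⇒ r4c4=6.
Step 12. [r5c5∈{5}] r5c5 is down to just 5 ⇒ r5c5=5.
Step 13. [r5c2∈{6}] only 6 remains possible at r5c2. So r5c2=6.
Step 14. [r2c1∈{2}] r2c1 has the single candidate 2, so r2c1=2.
Step 15. [r5c6∈{2}] only 2 remains possible at r5c6 ⇒ r5c6=2.
Step 16. [r2c6∈{4}] r2c6 has the single candidate 4 ⇒ r2c6=4.

Answer: 3 1 4 5 2 6 / 2 5 6 1 3 4 / 6 4 5 2 1 3 / 1 2 3 6 4 5 / 4 6 1 3 5 2 / 5 3 2 4 6 1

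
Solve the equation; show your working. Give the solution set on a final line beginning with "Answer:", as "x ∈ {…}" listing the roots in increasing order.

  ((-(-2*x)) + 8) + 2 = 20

Step 1. [((-(-2*x)) + 8) + 2 = 20] +2 is outermost — subtract 2 both sides, so sub: (-(-2*x)) + 8 = 18.
Step 2. [(-(-2*x)) + 8 = 18] subtract 8: x sits inside (… + 8). So sub: -(-2*x) = 10.
Step 3. [-(-2*x) = 10] flip signs both sides. So neg: -2*x = -10.
Step 4. [-2*x = -10] -2 out front; divide by -2. So div: x = 5.

Answer: x ∈ {5}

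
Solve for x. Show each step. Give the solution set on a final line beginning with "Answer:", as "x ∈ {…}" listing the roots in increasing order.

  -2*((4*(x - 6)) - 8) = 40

Step 1. [-2*((4*(x - 6)) - 8) = 40] -2·(inner) — divide through by -2 ⇒ div: (4*(x - 6)) - 8 = -20.
Step 2. [(4*(x - 6)) - 8 = -20] the outer -8 inverts by adding 8. So sub: 4*(x - 6) = -12.
Step 3. [4*(x - 6) = -12] divide by the outer 4, so div: x - 6 = -3.
Step 4. [x - 6 = -3] peel the -6: add 6 from each side, so sub: x = 3.

Answer: x ∈ {3}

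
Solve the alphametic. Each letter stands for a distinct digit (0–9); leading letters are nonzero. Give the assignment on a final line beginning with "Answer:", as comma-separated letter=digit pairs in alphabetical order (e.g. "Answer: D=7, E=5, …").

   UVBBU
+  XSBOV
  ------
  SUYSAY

Step 1. [col 1: U + V ≡ Y (mod 10)] column 1 (U + V ≡ Y (mod 10), carry-in 0) doesn't pin Y yet; pick Y=0 and continue ⇒ Y=0.
Step 2. [col 1: U + V ≡ Y (mod 10)] several values work for U in column 1 (U + V ≡ Y (mod 10), carry-in 0); try U=2, so U=2.
Step 3. [S] adding two 5-digit numbers gives at most 5+1 digits, and here it does — S is that final carry and must be 1, so S=1.
Step 4. [col 1: U + V ≡ Y (mod 10)] in column 1 we have U+V≡Y with carry-in 0; given U=2, Y=0 and digits 0,1,2 already taken and all letters distinct, that pins V to 8 ⇒ V=8.
Step 5. [col 2: B + O ≡ A (mod 10)] no forcing yet in column 2 (carry-in 1); A=3 is free and consistent — try it, so A=3.
Step 6. [col 2: B + O ≡ A (mod 10)] B=5 is one option consistent with column 2 (B + O ≡ A (mod 10), carry-in 1) — take it. So B=5.
Step 7. [col 2: B + O ≡ A (mod 10)] in column 2 we have B+O≡A with carry-in 1; given B=5, A=3 and digits 0,1,2,3,5,8 already taken and all letters distinct, that pins O to 7. So O=7.
Step 8. [col 5: U + X ≡ U (mod 10)] column 5: given U=2, carry-in 1, and digits 0,1,2,3,5,7,8 already taken and all letters distinct, U+X≡U (mod 10) forces X=9, so X=9.

Answer: A=3, B=5, O=7, S=1, U=2, V=8, X=9, Y=0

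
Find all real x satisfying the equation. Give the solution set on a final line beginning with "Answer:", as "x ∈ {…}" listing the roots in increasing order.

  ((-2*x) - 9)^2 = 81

Step 1. [((-2*x) - 9)^2 = 81] LHS squared, RHS 81 ≥ 0: apply √ (±) ⇒ sqrt: (-2*x) - 9 = 9 or -9.
Step 2. [(-2*x) - 9 = 9 or -9] the outer -9 inverts by adding 9, so sub: -2*x = 18 or 0.
Step 3. [-2*x = 18 or 0] LHS = -2·(…); ÷-2 both sides ⇒ div: x = -9 or 0.

Answer: x ∈ {-9, 0}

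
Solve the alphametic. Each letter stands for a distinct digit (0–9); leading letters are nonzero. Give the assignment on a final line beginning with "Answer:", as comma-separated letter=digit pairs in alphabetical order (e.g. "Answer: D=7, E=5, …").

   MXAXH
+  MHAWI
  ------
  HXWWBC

Step 1. [col 1: H + I ≡ C (mod 10)] column 1 (H + I ≡ C (mod 10), carry-in 0) doesn't pin C yet; pick C=0 and continue, so C=0.
Step 2. [col 1: H + I ≡ C (mod 10)] H=1 is one option consistent with column 1 (H + I ≡ C (mod 10), carry-in 0) — take it. So H=1.
Step 3. [col 1: H + I ≡ C (mod 10)] column 1: given H=1, C=0, carry-in 0, and digits 0,1 already taken and all letters distinct, H+I≡C (mod 10) forces I=9, so I=9.
Step 4. [col 2: X + W ≡ B (mod 10)] several values work for X in column 2 (X + W ≡ B (mod 10), carry-in 1); try X=6. So X=6.
Step 5. [col 2: X + W ≡ B (mod 10)] several values work for W in column 2 (X + W ≡ B (mod 10), carry-in 1); try W=7 ⇒ W=7.
Step 6. [col 2: X + W ≡ B (mod 10)] in column 2 we have X+W≡B with carry-in 1; given X=6, W=7 and digits 0,1,6,7,9 already taken and all letters distinct, that pins B to 4 ⇒ B=4.
Step 7. [col 3: A + A ≡ W (mod 10)] A=3 is one option consistent with column 3 (A + A ≡ W (mod 10), carry-in 1) — take it, so A=3.
Step 8. [col 5: M + M ≡ X (mod 10)] column 5: given X=6, carry-in 0, and digits 0,1,3,4,6,7,9 already taken and all letters distinct, M+M≡X (mod 10) forces M=8. So M=8.

Answer: A=3, B=4, C=0, H=1, I=9, M=8, W=7, X=6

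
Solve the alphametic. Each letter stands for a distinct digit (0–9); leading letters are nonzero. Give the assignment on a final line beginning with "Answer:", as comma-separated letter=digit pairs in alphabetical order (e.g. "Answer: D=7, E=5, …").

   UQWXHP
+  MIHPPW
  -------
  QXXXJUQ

Step 1. [col 1: P + W ≡ Q (mod 10)] several values work for W in column 1 (P + W ≡ Q (mod 10), carry-in 0); try W=5 ⇒ W=5.
Step 2. [col 1: P + W ≡ Q (mod 10)] column 1 (P + W ≡ Q (mod 10), carry-in 0) doesn't pin P yet; pick P=6 and continue. So P=6.
Step 3. [col 1: P + W ≡ Q (mod 10)] from column 1 (P=6, W=5, carry-in 0, digits 5,6 already taken and all letters distinct): Q must equal 1 ⇒ Q=1.
Step 4. [col 2: H + P ≡ U (mod 10)] U=4 is one option consistent with column 2 (H + P ≡ U (mod 10), carry-in 1) — take it ⇒ U=4.
Step 5. [col 2: H + P ≡ U (mod 10)] in column 2 we have H+P≡U with carry-in 1; given P=6, U=4 and digits 1,4,5,6 already taken and all letters distinct, that pins H to 7 ⇒ H=7.
Step 6. [col 3: X + P ≡ J (mod 10)] X=2 is one option consistent with column 3 (X + P ≡ J (mod 10), carry-in 1) — take it ⇒ X=2.
Step 7. [col 3: X + P ≡ J (mod 10)] column 3: given X=2, P=6, carry-in 1, and digits 1,2,4,5,6,7 already taken and all letters distinct, X+P≡J (mod 10) forces J=9. So J=9.
Step 8. [col 5: Q + I ≡ X (mod 10)] from column 5 (Q=1, X=2, carry-in 1, digits 1,2,4,5,6,7,9 already taken and all letters distinct): I must equal 0, so I=0.
Step 9. [col 6: U + M ≡ X (mod 10)] in column 6 we have U+M≡X with carry-in 0; given U=4, X=2 and digits 0,1,2,4,5,6,7,9 already taken and all letters distinct, that pins M to 8 ⇒ M=8.

Answer: H=7, I=0, J=9, M=8, P=6, Q=1, U=4, W=5, X=2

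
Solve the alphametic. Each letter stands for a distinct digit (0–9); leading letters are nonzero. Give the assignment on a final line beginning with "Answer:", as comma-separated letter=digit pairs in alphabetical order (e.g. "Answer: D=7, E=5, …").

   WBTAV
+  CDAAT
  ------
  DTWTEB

Step 1. [col 1: V + T ≡ B (mod 10)] B=5 is one option consistent with column 1 (V + T ≡ B (mod 10), carry-in 0) — take it. So B=5.
Step 2. [D] adding two 5-digit numbers gives at most 5+1 digits, and here it does — D is that final carry and must be 1 ⇒ D=1.
Step 3. [col 1: V + T ≡ B (mod 10)] T=3 is one option consistent with column 1 (V + T ≡ B (mod 10), carry-in 0) — take it. So T=3.
Step 4. [col 1: V + T ≡ B (mod 10)] in column 1 we have V+T≡B with carry-in 0; given T=3, B=5 and digits 1,3,5 already taken and all letters distinct, that pins V to 2. So V=2.
Step 5. [col 2: A + A ≡ E (mod 10)] no forcing yet in column 2 (carry-in 0); E=8 is free and consistent — try it ⇒ E=8.
Step 6. [col 2: A + A ≡ E (mod 10)] column 2 (A + A ≡ E (mod 10), carry-in 0) doesn't pin A yet; pick A=9 and continue. So A=9.
Step 7. [col 4: B + D ≡ W (mod 10)] column 4: given B=5, D=1, carry-in 1, and digits 1,2,3,5,8,9 already taken and all letters distinct, B+D≡W (mod 10) forces W=7. So W=7.
Step 8. [col 5: W + C ≡ T (mod 10)] from column 5 (W=7, T=3, carry-in 0, digits 1,2,3,5,7,8,9 already taken and all letters distinct): C must equal 6, so C=6.

Answer: A=9, B=5, C=6, D=1, E=8, T=3, V=2, W=7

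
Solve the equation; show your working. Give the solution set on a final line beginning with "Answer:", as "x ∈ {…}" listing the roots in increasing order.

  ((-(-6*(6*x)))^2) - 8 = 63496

Step 1. [((-(-6*(6*x)))^2) - 8 = 63496] 8 comes off first (add 8), so sub: (-(-6*(6*x)))^2 = 63504.
Step 2. [(-(-6*(6*x)))^2 = 63504] 63504 ≥ 0, LHS is (·)² — take ±√, so sqrt: -(-6*(6*x)) = 252 or -252.
Step 3. [-(-6*(6*x)) = 252 or -252] flip signs both sides. So neg: -6*(6*x) = -252 or 252.
Step 4. [-6*(6*x) = -252 or 252] divide by the outer -6, so div: 6*x = 42 or -42.
Step 5. [6*x = 42 or -42] 6 out front; divide by 6, so div: x = 7 or -7.

Answer: x ∈ {-7, 7}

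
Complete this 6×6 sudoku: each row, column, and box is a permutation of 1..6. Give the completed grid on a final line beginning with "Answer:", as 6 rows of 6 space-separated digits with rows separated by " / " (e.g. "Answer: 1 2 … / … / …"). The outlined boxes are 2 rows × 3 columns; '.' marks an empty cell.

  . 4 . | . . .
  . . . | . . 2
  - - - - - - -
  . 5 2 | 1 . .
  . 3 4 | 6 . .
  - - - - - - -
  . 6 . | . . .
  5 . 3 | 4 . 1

Step 1. [r1c6∈{3,5,6}] in col 6, 6 fits only at r1c6, so r1c6=6.
Step 2. [r5c4∈{2,3,5}] in col 4, 2 fits only at r5c4. So r5c4=2.
Step 3. [r2c2∈{1}] r2c2 is down to just 1 ⇒ r2c2=1.
Step 4. [r2c5∈{3,4,5}] row 2 places 4 nowhere but r2c5, so r2c5=4.
Step 5. [r1c3∈{5}] r1c3 is down to just 5 ⇒ r1c3=5.
Step 6. [r3c5∈{3}] only 3 remains possible at r3c5 ⇒ r3c5=3.
Step 7. [r5c5∈{5}] r5c5 is down to just 5 ⇒ r5c5=5.
Step 8. [r1c4∈{3}] r1c4 is down to just 3. So r1c4=3.
Step 9. [r3c1∈{6}] nothing but 6 survives at r3c1, so r3c1=6.
Step 10. [r5c1∈{1,4}] in row 5, 4 fits only at r5c1 ⇒ r5c1=4.
Step 11. [r3c6∈{4}] r3c6 is down to just 4. So r3c6=4.
Step 12. [r6c5∈{6}] r6c5's peers cover all but 6, so r6c5=6.
Step 13. [r5c3∈{1}] r5c3's peers cover all but 1 ⇒ r5c3=1.
Step 14. [r1c1∈{2}] r1c1's peers cover all but 2 ⇒ r1c1=2.
Step 15. [r2c1∈{3}] only 3 remains possible at r2c1, so r2c1=3.
Step 16. [r4c6∈{5}] r4c6 is down to just 5. So r4c6=5.
Step 17. [r4c5∈{2}] r4c5 is down to just 2, so r4c5=2.
Step 18. [r2c4∈{5}] only 5 remains possible at r2c4. So r2c4=5.
Step 19. [r5c6∈{3}] r5c6's peers cover all but 3, so r5c6=3.
Step 20. [r4c1∈{1}] r4c1's peers cover all but 1 ⇒ r4c1=1.
Step 21. [r2c3∈{6}] only 6 remains possible at r2c3, so r2c3=6.
Step 22. [r1c5∈{1}] r1c5's peers cover all but 1. So r1c5=1.
Step 23. [r6c2∈{2}] nothing but 2 survives at r6c2 ⇒ r6c2=2.

Answer: 2 4 5 3 1 6 / 3 1 6 5 4 2 / 6 5 2 1 3 4 / 1 3 4 6 2 5 / 4 6 1 2 5 3 / 5 2 3 4 6 1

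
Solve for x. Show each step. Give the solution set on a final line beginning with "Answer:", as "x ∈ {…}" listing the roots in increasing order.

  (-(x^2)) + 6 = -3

Step 1. [(-(x^2)) + 6 = -3] peel the +6: subtract 6 from each side ⇒ sub: -(x^2) = -9.
Step 2. [-(x^2) = -9] flip signs both sides, so neg: x^2 = 9.
Step 3. [x^2 = 9] LHS squared, RHS 9 ≥ 0: apply √ (±) ⇒ sqrt: x = 3 or -3.

Answer: x ∈ {-3, 3}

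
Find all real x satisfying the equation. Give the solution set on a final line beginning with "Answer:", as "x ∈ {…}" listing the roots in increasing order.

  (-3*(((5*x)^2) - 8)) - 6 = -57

Step 1. [(-3*(((5*x)^2) - 8)) - 6 = -57] peel the -6: add 6 from each side. So sub: -3*(((5*x)^2) - 8) = -51.
Step 2. [-3*(((5*x)^2) - 8) = -51] -3 out front; divide by -3 ⇒ div: ((5*x)^2) - 8 = 17.
Step 3. [((5*x)^2) - 8 = 17] the outer -8 inverts by adding 8, so sub: (5*x)^2 = 25.
Step 4. [(5*x)^2 = 25] √ both sides: 25 ≥ 0 gives two branches ⇒ sqrt: 5*x = 5 or -5.
Step 5. [5*x = 5 or -5] divide by the outer 5, so div: x = 1 or -1.

Answer: x ∈ {-1, 1}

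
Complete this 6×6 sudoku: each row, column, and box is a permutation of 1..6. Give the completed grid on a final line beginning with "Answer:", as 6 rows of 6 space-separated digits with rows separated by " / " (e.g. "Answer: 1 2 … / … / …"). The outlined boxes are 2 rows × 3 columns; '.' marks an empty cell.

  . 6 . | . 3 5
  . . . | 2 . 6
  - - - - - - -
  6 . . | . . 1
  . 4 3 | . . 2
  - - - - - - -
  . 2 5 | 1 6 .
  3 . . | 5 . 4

Step 1. [r1c4∈{4}] nothing but 4 survives at r1c4 ⇒ r1c4=4.
Step 2. [r2c5∈{1}] nothing but 1 survives at r2c5 ⇒ r2c5=1.
Step 3. [r3c2∈{5}] r3c2's peers cover all but 5 ⇒ r3c2=5.
Step 4. [r1c1∈{1,2}] r1c1 is the only open cell in col 1 admitting 2, so r1c1=2.
Step 5. [r2c3∈{4}] r2c3 has the single candidate 4 ⇒ r2c3=4.
Step 6. [r6c3∈{1,6}] r6c3 is the only open cell in row 6 admitting 6, so r6c3=6.
Step 7. [r5c1∈{4}] r5c1 is down to just 4 ⇒ r5c1=4.
Step 8. [r2c2∈{3}] r2c2 has the single candidate 3, so r2c2=3.
Step 9. [r3c5∈{4}] only 4 remains possible at r3c5, so r3c5=4.
Step 10. [r6c5∈{2}] r6c5 has the single candidate 2 ⇒ r6c5=2.
Step 11. [r1c3∈{1}] only 1 remains possible at r1c3. So r1c3=1.
Step 12. [r4c1∈{1}] nothing but 1 survives at r4c1. So r4c1=1.
Step 13. [r4c4∈{6}] r4c4's peers cover all but 6. So r4c4=6.
Step 14. [r2c1∈{5}] r2c1 has the single candidate 5. So r2c1=5.
Step 15. [r3c3∈{2}] r3c3's peers cover all but 2 ⇒ r3c3=2.
Step 16. [r6c2∈{1}] r6c2 is down to just 1. So r6c2=1.
Step 17. [r5c6∈{3}] nothing but 3 survives at r5c6. So r5c6=3.
Step 18. [r4c5∈{5}] only 5 remains possible at r4c5. So r4c5=5.
Step 19. [r3c4∈{3}] nothing but 3 survives at r3c4. So r3c4=3.

Answer: 2 6 1 4 3 5 / 5 3 4 2 1 6 / 6 5 2 3 4 1 / 1 4 3 6 5 2 / 4 2 5 1 6 3 / 3 1 6 5 2 4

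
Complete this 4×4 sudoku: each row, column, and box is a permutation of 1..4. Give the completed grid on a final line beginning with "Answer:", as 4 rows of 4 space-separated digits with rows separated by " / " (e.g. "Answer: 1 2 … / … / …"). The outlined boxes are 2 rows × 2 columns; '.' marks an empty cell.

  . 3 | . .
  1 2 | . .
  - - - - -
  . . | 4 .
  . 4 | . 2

Step 1. [r4c3∈{1,3}] row 4 places 1 nowhere but r4c3. So r4c3=1.
Step 2. [r2c4∈{3,4}] row 2 places 4 nowhere but r2c4. So r2c4=4.
Step 3. [r3c1∈{2,3}] 2 has one home in row 3: r3c1 ⇒ r3c1=2.
Step 4. [r4c1∈{3}] nothing but 3 survives at r4c1, so r4c1=3.
Step 5. [r3c2∈{1}] nothing but 1 survives at r3c2 ⇒ r3c2=1.
Step 6. [r1c1∈{4}] r1c1's peers cover all but 4. So r1c1=4.
Step 7. [r1c3∈{2}] nothing but 2 survives at r1c3. So r1c3=2.
Step 8. [r2c3∈{3}] r2c3's peers cover all but 3, so r2c3=3.
Step 9. [r1c4∈{1}] r1c4 has the single candidate 1. So r1c4=1.
Step 10. [r3c4∈{3}] r3c4's peers cover all but 3. So r3c4=3.

Answer: 4 3 2 1 / 1 2 3 4 / 2 1 4 3 / 3 4 1 2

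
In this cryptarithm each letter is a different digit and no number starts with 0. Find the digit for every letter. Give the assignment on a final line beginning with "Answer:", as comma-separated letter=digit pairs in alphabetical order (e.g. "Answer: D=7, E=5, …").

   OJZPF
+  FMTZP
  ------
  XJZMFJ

Step 1. [col 1: F + P ≡ J (mod 10)] several values work for J in column 1 (F + P ≡ J (mod 10), carry-in 0); try J=3 ⇒ J=3.
Step 2. [X] adding two 5-digit numbers gives at most 5+1 digits, and here it does — X is that final carry and must be 1 ⇒ X=1.
Step 3. [col 1: F + P ≡ J (mod 10)] F=8 is one option consistent with column 1 (F + P ≡ J (mod 10), carry-in 0) — take it, so F=8.
Step 4. [col 1: F + P ≡ J (mod 10)] column 1 reads F+P+carry(0)=J with F=8, J=3; with digits 1,3,8 already taken and all letters distinct, the only value for P is 5 ⇒ P=5.
Step 5. [col 2: P + Z ≡ F (mod 10)] from column 2 (P=5, F=8, carry-in 1, digits 1,3,5,8 already taken and all letters distinct): Z must equal 2 ⇒ Z=2.
Step 6. [col 3: Z + T ≡ M (mod 10)] T=7 is one option consistent with column 3 (Z + T ≡ M (mod 10), carry-in 0) — take it ⇒ T=7.
Step 7. [col 3: Z + T ≡ M (mod 10)] column 3: given Z=2, T=7, carry-in 0, and digits 1,2,3,5,7,8 already taken and all letters distinct, Z+T≡M (mod 10) forces M=9 ⇒ M=9.
Step 8. [col 5: O + F ≡ J (mod 10)] in column 5 we have O+F≡J with carry-in 1; given F=8, J=3 and digits 1,2,3,5,7,8,9 already taken and all letters distinct, that pins O to 4. So O=4.

Answer: F=8, J=3, M=9, O=4, P=5, T=7, X=1, Z=2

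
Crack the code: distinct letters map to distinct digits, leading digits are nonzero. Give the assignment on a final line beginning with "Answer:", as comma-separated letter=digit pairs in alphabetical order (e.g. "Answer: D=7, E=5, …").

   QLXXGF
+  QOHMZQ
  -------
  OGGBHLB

Step 1. [col 1: F + Q ≡ B (mod 10)] F=8 is one option consistent with column 1 (F + Q ≡ B (mod 10), carry-in 0) — take it, so F=8.
Step 2. [O] O is the leading digit of a 7-digit sum of two 6-digit numbers; the final carry is exactly 1 ⇒ O=1.
Step 3. [col 1: F + Q ≡ B (mod 10)] Q=6 is one option consistent with column 1 (F + Q ≡ B (mod 10), carry-in 0) — take it, so Q=6.
Step 4. [col 1: F + Q ≡ B (mod 10)] from column 1 (F=8, Q=6, carry-in 0, digits 1,6,8 already taken and all letters distinct): B must equal 4. So B=4.
Step 5. [col 2: G + Z ≡ L (mod 10)] column 2 (G + Z ≡ L (mod 10), carry-in 1) doesn't pin Z yet; pick Z=7 and continue, so Z=7.
Step 6. [col 2: G + Z ≡ L (mod 10)] column 2 (G + Z ≡ L (mod 10), carry-in 1) doesn't pin G yet; pick G=2 and continue. So G=2.
Step 7. [col 2: G + Z ≡ L (mod 10)] column 2: given G=2, Z=7, carry-in 1, and digits 1,2,4,6,7,8 already taken and all letters distinct, G+Z≡L (mod 10) forces L=0, so L=0.
Step 8. [col 3: X + M ≡ H (mod 10)] column 3: given nothing yet, carry-in 1, and digits 0,1,2,4,6,7,8 already taken and all letters distinct, X+M≡H (mod 10) forces H=9. So H=9.
Step 9. [col 3: X + M ≡ H (mod 10)] several values work for X in column 3 (X + M ≡ H (mod 10), carry-in 1); try X=5. So X=5.
Step 10. [col 3: X + M ≡ H (mod 10)] column 3: given X=5, H=9, carry-in 1, and digits 0,1,2,4,5,6,7,8,9 already taken and all letters distinct, X+M≡H (mod 10) forces M=3. So M=3.

Answer: B=4, F=8, G=2, H=9, L=0, M=3, O=1, Q=6, X=5, Z=7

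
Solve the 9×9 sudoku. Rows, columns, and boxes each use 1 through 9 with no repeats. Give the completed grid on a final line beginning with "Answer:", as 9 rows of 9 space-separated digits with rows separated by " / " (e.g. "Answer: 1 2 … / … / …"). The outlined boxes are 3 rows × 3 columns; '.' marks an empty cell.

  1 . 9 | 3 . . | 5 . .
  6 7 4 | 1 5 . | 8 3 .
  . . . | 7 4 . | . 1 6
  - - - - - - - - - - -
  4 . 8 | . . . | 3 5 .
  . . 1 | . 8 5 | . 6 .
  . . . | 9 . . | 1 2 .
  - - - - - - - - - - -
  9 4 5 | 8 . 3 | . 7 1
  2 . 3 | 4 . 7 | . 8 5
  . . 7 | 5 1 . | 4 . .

Step 1. [r4c4∈{2,6}] across col 4, 6 lands solely at r4c4 ⇒ r4c4=6.
Step 2. [r5c7∈{7,9}] across col 7, 7 lands solely at r5c7 ⇒ r5c7=7.
Step 3. [r5c1∈{3}] nothing but 3 survives at r5c1, so r5c1=3.
Step 4. [r3c3∈{2}] r3c3 is down to just 2. So r3c3=2.
Step 5. [r1c2∈{8}] r1c2 is down to just 8 ⇒ r1c2=8.
Step 6. [r4c9∈{9}] only 9 remains possible at r4c9. So r4c9=9.
Step 7. [r8c5∈{6,9}] across col 5, 9 lands solely at r8c5, so r8c5=9.
Step 8. [r7c7∈{2,6}] 2 has one home in col 7: r7c7 ⇒ r7c7=2.
Step 9. [r9c6∈{2,6}] r9c6 is the only open cell in row 9 admitting 2. So r9c6=2.
Step 10. [r1c5∈{2,6}] box 2 places 2 nowhere but r1c5 ⇒ r1c5=2.
Step 11. [r5c9∈{4}] only 4 remains possible at r5c9. So r5c9=4.
Step 12. [r6c1∈{5,7}] col 1 places 7 nowhere but r6c1. So r6c1=7.
Step 13. [r6c2∈{5,6}] row 6 places 5 nowhere but r6c2 ⇒ r6c2=5.
Step 14. [r8c2∈{1,6}] across row 8, 1 lands solely at r8c2, so r8c2=1.
Step 15. [r3c7∈{9}] only 9 remains possible at r3c7, so r3c7=9.
Step 16. [r5c2∈{2,9}] r5c2 is the only open cell in row 5 admitting 9 ⇒ r5c2=9.
Step 17. [r9c2∈{6}] r9c2's peers cover all but 6 ⇒ r9c2=6.
Step 18. [r5c4∈{2}] r5c4 has the single candidate 2, so r5c4=2.
Step 19. [r3c1∈{5}] r3c1's peers cover all but 5 ⇒ r3c1=5.
Step 20. [r6c6∈{4}] nothing but 4 survives at r6c6. So r6c6=4.
Step 21. [r4c6∈{1}] r4c6's peers cover all but 1, so r4c6=1.
Step 22. [r1c8∈{4}] r1c8's peers cover all but 4. So r1c8=4.
Step 23. [r3c6∈{8}] r3c6's peers cover all but 8, so r3c6=8.
Step 24. [r6c9∈{8}] nothing but 8 survives at r6c9, so r6c9=8.
Step 25. [r1c6∈{6}] r1c6's peers cover all but 6, so r1c6=6.
Step 26. [r4c5∈{7}] r4c5's peers cover all but 7. So r4c5=7.
Step 27. [r9c8∈{9}] r9c8's peers cover all but 9 ⇒ r9c8=9.
Step 28. [r4c2∈{2}] r4c2 has the single candidate 2. So r4c2=2.
Step 29. [r9c1∈{8}] nothing but 8 survives at r9c1, so r9c1=8.
Step 30. [r2c9∈{2}] r2c9 is down to just 2, so r2c9=2.
Step 31. [r8c7∈{6}] r8c7's peers cover all but 6. So r8c7=6.
Step 32. [r7c5∈{6}] r7c5's peers cover all but 6, so r7c5=6.
Step 33. [r3c2∈{3}] r3c2's peers cover all but 3 ⇒ r3c2=3.
Step 34. [r1c9∈{7}] r1c9 has the single candidate 7 ⇒ r1c9=7.
Step 35. [r2c6∈{9}] r2c6 has the single candidate 9. So r2c6=9.
Step 36. [r6c3∈{6}] nothing but 6 survives at r6c3 ⇒ r6c3=6.
Step 37. [r6c5∈{3}] r6c5's peers cover all but 3 ⇒ r6c5=3.
Step 38. [r9c9∈{3}] only 3 remains possible at r9c9, so r9c9=3.

Answer: 1 8 9 3 2 6 5 4 7 / 6 7 4 1 5 9 8 3 2 / 5 3 2 7 4 8 9 1 6 / 4 2 8 6 7 1 3 5 9 / 3 9 1 2 8 5 7 6 4 / 7 5 6 9 3 4 1 2 8 / 9 4 5 8 6 3 2 7 1 / 2 1 3 4 9 7 6 8 5 / 8 6 7 5 1 2 4 9 3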